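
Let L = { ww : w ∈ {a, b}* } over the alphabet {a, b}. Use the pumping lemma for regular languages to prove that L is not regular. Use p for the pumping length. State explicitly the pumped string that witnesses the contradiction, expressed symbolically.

Assume L is regular. Let p be the pumping length given by the pumping lemma.
Take w = a^p b^p a^p b^p = uu where u = a^pb^p; then w ∈ L and |w| = 4p ≥ p.
Write w = xyz as guaranteed by the lemma, with |xy| ≤ p and |y| ≥ 1.
The first p characters of w are a's, so xy (and hence y) consists only of a's. Write y = a^k, 1 ≤ k ≤ p.
Pump with i = 2: xy^2z = a^{p+k} b^p a^p b^p, of length 4p+k. Suppose this equals vv. The string starts with a and ends with b, so v does too; thus the boundary between the two copies of v is a b→a transition. There is exactly one such transition, at position 2p+k, so |v| = 2p+k and |vv| = 4p+2k ≠ 4p+k since k ≥ 1. So xy^2z ∉ L.
This is a contradiction; hence L is not regular.

a^{p+k} b^p a^p b^p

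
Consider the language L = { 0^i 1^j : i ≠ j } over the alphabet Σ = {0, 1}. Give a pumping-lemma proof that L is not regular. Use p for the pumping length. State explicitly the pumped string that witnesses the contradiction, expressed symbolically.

Assume L is regular. Let p be the pumping length given by the pumping lemma.
Choose w = 0^p 1^{p+p!}. Since p ≠ p+p!, w ∈ L; and |w| ≥ p.
Write w = xyz as guaranteed by the lemma, with |xy| ≤ p and y is nonempty.
Since the first p symbols of w are all 0's and |xy| ≤ p, y lies entirely in the leading 0-block: y = 0^k for some k with 1 ≤ k ≤ p.
Since 1 ≤ k ≤ p, k divides p!; set t = 1 + p!/k. Then xy^t z has p + (p!/k)·k = p + p! copies of 0. Now the 0-count equals the 1-count, so i ≠ j fails. So xy^t z = 0^{p+p!} 1^{p+p!} ∉ L.
This is a contradiction; hence L is not regular.

0^{p+p!} 1^{p+p!}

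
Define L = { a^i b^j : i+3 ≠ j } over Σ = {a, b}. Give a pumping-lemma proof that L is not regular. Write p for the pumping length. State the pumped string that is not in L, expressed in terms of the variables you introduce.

a^{p+p!} b^{p+p!+3}

Suppose for contradiction that L is regular, and let p be the pumping length.
Choose w = a^p b^{p+p!+3}. Since p ≠ (p+p!+3)-3 = p+p!, w ∈ L; and |w| ≥ p.
The pumping lemma gives a decomposition w = xyz where |xy| ≤ p and |y| ≥ 1.
Because |xy| ≤ p and w begins with p copies of a, we have y = a^k with 1 ≤ k ≤ p.
Since 1 ≤ k ≤ p, k divides p!; set t = 1 + p!/k. Then xy^t z has p + (p!/k)·k = p + p! copies of a. Now the a-count is p+p! and (b-count)-3 = (p+p!+3)-3 = p+p!, so i+3 ≠ j fails. So xy^t z = a^{p+p!} b^{p+p!+3} ∉ L.
This is a contradiction; hence L is not regular.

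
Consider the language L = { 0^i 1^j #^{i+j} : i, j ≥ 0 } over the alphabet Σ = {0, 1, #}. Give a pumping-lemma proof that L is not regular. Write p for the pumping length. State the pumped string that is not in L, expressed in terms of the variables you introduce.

Toward a contradiction, assume L is regular with pumping length p.
Take w = 0^p 1^p #^{2p} ∈ L (with i=j=p, i+j=2p), |w| = 4p ≥ p.
By the pumping lemma, w = xyz with |xy| ≤ p and |y| ≥ 1.
Because |xy| ≤ p and w begins with p copies of 0, we have y = 0^k with 1 ≤ k ≤ p.
Consider xy^2z = 0^{p+k} 1^p #^{2p}. Now the 0- and 1-counts sum to 2p+k, but the #-count is 2p ≠ 2p+k. So xy^2z ∉ L.
Contradiction. Therefore L is not regular.

0^{p+k} 1^p #^{2p}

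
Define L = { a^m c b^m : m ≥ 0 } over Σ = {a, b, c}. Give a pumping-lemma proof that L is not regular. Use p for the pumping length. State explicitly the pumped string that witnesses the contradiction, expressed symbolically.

a^{p+k} c b^p

Assume L is regular. Let p be the pumping length given by the pumping lemma.
Take w = a^p c b^p ∈ L with |w| = 2p+1 ≥ p.
The pumping lemma gives a decomposition w = xyz where |xy| ≤ p and |y| ≥ 1.
Since the first p symbols of w are all a's and |xy| ≤ p, y lies entirely in the leading a-block: y = a^k for some k with 1 ≤ k ≤ p.
Pump with i = 2: xy^2z = a^{p+k} c b^p, which would require p+k = p. But k ≥ 1, so xy^2z ∉ L.
Contradiction. Therefore L is not regular.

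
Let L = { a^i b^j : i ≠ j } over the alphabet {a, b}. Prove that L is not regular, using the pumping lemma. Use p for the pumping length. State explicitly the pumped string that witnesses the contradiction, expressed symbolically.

a^{p+p!} b^{p+p!}

Suppose for contradiction that L is regular, and let p be the pumping length.
Choose w = a^p b^{p+p!}. Since p ≠ p+p!, w ∈ L; and |w| ≥ p.
Write w = xyz as guaranteed by the lemma, with |xy| ≤ p and |y| ≥ 1.
The first p characters of w are a's, so xy (and hence y) consists only of a's. Write y = a^k, 1 ≤ k ≤ p.
Since 1 ≤ k ≤ p, k divides p!; set t = 1 + p!/k. Then xy^t z has p + (p!/k)·k = p + p! copies of a. Now the a-count equals the b-count, so i ≠ j fails. So xy^t z = a^{p+p!} b^{p+p!} ∉ L.
Contradiction. Therefore L is not regular.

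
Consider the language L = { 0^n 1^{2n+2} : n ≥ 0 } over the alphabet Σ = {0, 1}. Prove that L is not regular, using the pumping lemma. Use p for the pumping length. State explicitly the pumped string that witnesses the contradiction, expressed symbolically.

Assume L is regular; let p be its pumping constant.
Let w = 0^p 1^{2p+2} ∈ L; note |w| = 3p+2 ≥ p.
The pumping lemma gives a decomposition w = xyz where |xy| ≤ p and y is nonempty.
Because |xy| ≤ p and w begins with p copies of 0, we have y = 0^k with 1 ≤ k ≤ p.
Pump with i = 2: xy^2z = 0^{p+k} 1^{2p+2}. For this to lie in L we would need 2p+2 = 2(p+k)+2, which forces k = 0. But k ≥ 1, so xy^2z ∉ L.
This is a contradiction; hence L is not regular.

0^{p+k} 1^{2p+2}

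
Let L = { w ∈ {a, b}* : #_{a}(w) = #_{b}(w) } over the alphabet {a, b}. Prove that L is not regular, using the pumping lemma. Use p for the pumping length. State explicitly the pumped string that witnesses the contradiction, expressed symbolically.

Assume L is regular; let p be its pumping constant.
Choose w = a^p b^p ∈ L with |w| = 2p ≥ p.
By the pumping lemma, w = xyz with |xy| ≤ p and |y| > 0.
Because |xy| ≤ p and w begins with p copies of a, we have y = a^k with 1 ≤ k ≤ p.
Pump with i = 2: xy^2z = a^{p+k} b^p has p+k occurrences of a but only p of b. Since k ≥ 1 the counts differ, so xy^2z ∉ L.
This is a contradiction; hence L is not regular.

a^{p+k} b^p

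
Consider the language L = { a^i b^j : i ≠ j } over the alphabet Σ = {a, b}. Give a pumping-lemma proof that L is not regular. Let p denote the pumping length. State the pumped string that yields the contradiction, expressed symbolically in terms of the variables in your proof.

Assume L is regular. Let p be the pumping length given by the pumping lemma.
Choose w = a^p b^{p+p!}. Since p ≠ p+p!, w ∈ L; and |w| ≥ p.
The pumping lemma gives a decomposition w = xyz where |xy| ≤ p and |y| > 0.
The first p characters of w are a's, so xy (and hence y) consists only of a's. Write y = a^k, 1 ≤ k ≤ p.
Since 1 ≤ k ≤ p, k divides p!; set t = 1 + p!/k. Then xy^t z has p + (p!/k)·k = p + p! copies of a. Now the a-count equals the b-count, so i ≠ j fails. So xy^t z = a^{p+p!} b^{p+p!} ∉ L.
This contradicts the pumping lemma, so L is not regular.

a^{p+p!} b^{p+p!}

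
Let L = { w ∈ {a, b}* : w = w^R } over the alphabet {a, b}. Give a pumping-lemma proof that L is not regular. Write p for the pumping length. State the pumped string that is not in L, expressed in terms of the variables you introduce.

Toward a contradiction, assume L is regular with pumping length p.
Take w = a^p b a^p, a palindrome of length 2p+1 ≥ p.
By the pumping lemma, w = xyz with |xy| ≤ p and |y| > 0.
The first p characters of w are a's, so xy (and hence y) consists only of a's. Write y = a^k, 1 ≤ k ≤ p.
Pump with i = 2: xy^2z = a^{p+k} b a^p. Its reverse is a^p b a^{p+k}, which differs from xy^2z since k ≥ 1. So xy^2z is not a palindrome and xy^2z ∉ L.
Contradiction. Therefore L is not regular.

a^{p+k} b a^p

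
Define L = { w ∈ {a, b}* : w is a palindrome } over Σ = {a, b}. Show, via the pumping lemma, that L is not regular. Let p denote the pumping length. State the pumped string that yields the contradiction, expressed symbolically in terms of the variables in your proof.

a^{p+k} b a^p

Assume L is regular; let p be its pumping constant.
Take w = a^p b a^p, a palindrome of length 2p+1 ≥ p.
The pumping lemma gives a decomposition w = xyz where |xy| ≤ p and |y| > 0.
Since the first p symbols of w are all a's and |xy| ≤ p, y lies entirely in the leading a-block: y = a^k for some k with 1 ≤ k ≤ p.
Pump with i = 2: xy^2z = a^{p+k} b a^p. Its reverse is a^p b a^{p+k}, which differs from xy^2z since k ≥ 1. So xy^2z is not a palindrome and xy^2z ∉ L.
This is a contradiction; hence L is not regular.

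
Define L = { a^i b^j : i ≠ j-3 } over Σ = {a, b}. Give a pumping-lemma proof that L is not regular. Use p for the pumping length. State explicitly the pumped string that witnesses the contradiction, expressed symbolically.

Toward a contradiction, assume L is regular with pumping length p.
Choose w = a^p b^{p+p!+3}. Since p ≠ (p+p!+3)-3 = p+p!, w ∈ L; and |w| ≥ p.
Write w = xyz as guaranteed by the lemma, with |xy| ≤ p and |y| > 0.
Since the first p symbols of w are all a's and |xy| ≤ p, y lies entirely in the leading a-block: y = a^k for some k with 1 ≤ k ≤ p.
Since 1 ≤ k ≤ p, k divides p!; set t = 1 + p!/k. Then xy^t z has p + (p!/k)·k = p + p! copies of a. Now the a-count is p+p! and (b-count)-3 = (p+p!+3)-3 = p+p!, so i ≠ j-3 fails. So xy^t z = a^{p+p!} b^{p+p!+3} ∉ L.
This contradicts the pumping lemma, so L is not regular.

a^{p+p!} b^{p+p!+3}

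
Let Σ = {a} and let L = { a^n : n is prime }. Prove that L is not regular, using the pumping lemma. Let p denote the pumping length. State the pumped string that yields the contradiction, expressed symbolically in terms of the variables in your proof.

Assume L is regular; let p be its pumping constant.
Let q be a prime with q ≥ p+2 (infinitely many primes exist), and take w = a^q ∈ L with |w| = q ≥ p.
By the pumping lemma, w = xyz with |xy| ≤ p and |y| > 0.
Then y = a^k for some k with 1 ≤ k ≤ p.
Since 1 ≤ k ≤ p, |xz| = q-k. Pump with i = q+1: |xy^{q+1}z| = (q-k)+(q+1)k = q+qk = q(1+k), which is composite (both factors ≥ 2). So xy^{q+1}z = a^{q(1+k)} ∉ L.
This contradicts the pumping lemma, so L is not regular.

a^{q(1+k)}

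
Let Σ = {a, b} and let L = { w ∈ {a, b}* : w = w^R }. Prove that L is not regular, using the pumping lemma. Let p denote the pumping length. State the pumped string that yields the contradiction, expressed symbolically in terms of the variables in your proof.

a^{p+k} b a^p

Toward a contradiction, assume L is regular with pumping length p.
Take w = a^p b a^p, a palindrome of length 2p+1 ≥ p.
The pumping lemma gives a decomposition w = xyz where |xy| ≤ p and y is nonempty.
Because |xy| ≤ p and w begins with p copies of a, we have y = a^k with 1 ≤ k ≤ p.
Pump with i = 2: xy^2z = a^{p+k} b a^p. Its reverse is a^p b a^{p+k}, which differs from xy^2z since k ≥ 1. So xy^2z is not a palindrome and xy^2z ∉ L.
Contradiction. Therefore L is not regular.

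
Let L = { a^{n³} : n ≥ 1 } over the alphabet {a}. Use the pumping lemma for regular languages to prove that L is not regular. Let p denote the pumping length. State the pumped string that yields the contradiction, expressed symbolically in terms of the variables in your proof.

Assume L is regular; let p be its pumping constant.
Take w = a^{p³} ∈ L with |w| = p³ ≥ p.
Write w = xyz as guaranteed by the lemma, with |xy| ≤ p and |y| ≥ 1.
Then y = a^k for some k with 1 ≤ k ≤ p.
Pump with i = 2: xy^2z = a^{p³+k}. Since 1 ≤ k ≤ p, p³ < p³+k ≤ p³+p < p³+3p²+3p+1 = (p+1)³, so p³+k is not a perfect cube. So xy^2z ∉ L.
Contradiction. Therefore L is not regular.

a^{p³+k}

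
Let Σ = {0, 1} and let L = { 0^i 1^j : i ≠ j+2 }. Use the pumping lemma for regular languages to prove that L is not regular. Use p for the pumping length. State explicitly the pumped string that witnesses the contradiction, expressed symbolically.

0^{p+p!} 1^{p+p!-2}

Assume L is regular; let p be its pumping constant.
Choose w = 0^p 1^{p+p!-2}. Since p ≠ (p+p!-2)+2 = p+p!, w ∈ L; and |w| ≥ p.
Write w = xyz as guaranteed by the lemma, with |xy| ≤ p and |y| > 0.
The first p characters of w are 0's, so xy (and hence y) consists only of 0's. Write y = 0^k, 1 ≤ k ≤ p.
Since 1 ≤ k ≤ p, k divides p!; set t = 1 + p!/k. Then xy^t z has p + (p!/k)·k = p + p! copies of 0. Now the 0-count is p+p! and (1-count)+2 = (p+p!-2)+2 = p+p!, so i ≠ j+2 fails. So xy^t z = 0^{p+p!} 1^{p+p!-2} ∉ L.
Contradiction. Therefore L is not regular.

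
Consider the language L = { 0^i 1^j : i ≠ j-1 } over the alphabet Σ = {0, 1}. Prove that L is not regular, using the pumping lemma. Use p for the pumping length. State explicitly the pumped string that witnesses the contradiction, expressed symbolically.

0^{p+p!} 1^{p+p!+1}

Assume L is regular; let p be its pumping constant.
Choose w = 0^p 1^{p+p!+1}. Since p ≠ (p+p!+1)-1 = p+p!, w ∈ L; and |w| ≥ p.
By the pumping lemma, w = xyz with |xy| ≤ p and y is nonempty.
Because |xy| ≤ p and w begins with p copies of 0, we have y = 0^k with 1 ≤ k ≤ p.
Since 1 ≤ k ≤ p, k divides p!; set t = 1 + p!/k. Then xy^t z has p + (p!/k)·k = p + p! copies of 0. Now the 0-count is p+p! and (1-count)-1 = (p+p!+1)-1 = p+p!, so i ≠ j-1 fails. So xy^t z = 0^{p+p!} 1^{p+p!+1} ∉ L.
Contradiction. Therefore L is not regular.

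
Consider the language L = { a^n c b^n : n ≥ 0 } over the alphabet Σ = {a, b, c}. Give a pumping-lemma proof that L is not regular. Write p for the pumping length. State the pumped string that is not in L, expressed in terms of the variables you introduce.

Assume L is regular. Let p be the pumping length given by the pumping lemma.
Take w = a^p c b^p ∈ L with |w| = 2p+1 ≥ p.
By the pumping lemma, w = xyz with |xy| ≤ p and |y| > 0.
Since the first p symbols of w are all a's and |xy| ≤ p, y lies entirely in the leading a-block: y = a^k for some k with 1 ≤ k ≤ p.
Pump with i = 2: xy^2z = a^{p+k} c b^p, which would require p+k = p. But k ≥ 1, so xy^2z ∉ L.
Contradiction. Therefore L is not regular.

a^{p+k} c b^p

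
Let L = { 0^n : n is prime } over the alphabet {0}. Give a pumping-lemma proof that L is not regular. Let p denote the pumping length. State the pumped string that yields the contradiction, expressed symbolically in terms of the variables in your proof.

Toward a contradiction, assume L is regular with pumping length p.
Let q be a prime with q ≥ p+2 (infinitely many primes exist), and take w = 0^q ∈ L with |w| = q ≥ p.
The pumping lemma gives a decomposition w = xyz where |xy| ≤ p and |y| > 0.
Then y = 0^k for some k with 1 ≤ k ≤ p.
Since 1 ≤ k ≤ p, |xz| = q-k. Pump with i = q+1: |xy^{q+1}z| = (q-k)+(q+1)k = q+qk = q(1+k), which is composite (both factors ≥ 2). So xy^{q+1}z = 0^{q(1+k)} ∉ L.
Contradiction. Therefore L is not regular.

0^{q(1+k)}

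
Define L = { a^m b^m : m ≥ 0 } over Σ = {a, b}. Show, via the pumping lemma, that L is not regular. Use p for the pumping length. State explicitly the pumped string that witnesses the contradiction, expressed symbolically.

Suppose for contradiction that L is regular, and let p be the pumping length.
Let w = a^p b^p ∈ L; note |w| = 2p ≥ p.
Write w = xyz as guaranteed by the lemma, with |xy| ≤ p and |y| > 0.
The first p characters of w are a's, so xy (and hence y) consists only of a's. Write y = a^k, 1 ≤ k ≤ p.
Pump with i = 2: xy^2z = a^{p+k} b^p. For this to lie in L we would need p = p+k, which forces k = 0. But k ≥ 1, so xy^2z ∉ L.
This is a contradiction; hence L is not regular.

a^{p+k} b^p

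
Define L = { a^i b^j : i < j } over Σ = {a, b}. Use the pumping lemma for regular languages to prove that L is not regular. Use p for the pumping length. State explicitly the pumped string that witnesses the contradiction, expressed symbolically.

Toward a contradiction, assume L is regular with pumping length p.
Choose w = a^p b^{p+1} ∈ L, with |w| = 2p+1 ≥ p.
By the pumping lemma, w = xyz with |xy| ≤ p and |y| > 0.
Because |xy| ≤ p and w begins with p copies of a, we have y = a^k with 1 ≤ k ≤ p.
Consider xy^2z = a^{p+k} b^{p+1}. Since k ≥ 1, the a-count p+k is at least p+1, so i < j fails; thus xy^2z ∉ L.
Contradiction. Therefore L is not regular.

a^{p+k} b^{p+1}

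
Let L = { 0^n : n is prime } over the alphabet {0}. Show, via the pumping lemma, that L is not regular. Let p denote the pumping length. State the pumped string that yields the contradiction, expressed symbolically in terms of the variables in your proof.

Toward a contradiction, assume L is regular with pumping length p.
Let q be a prime with q ≥ p+2 (infinitely many primes exist), and take w = 0^q ∈ L with |w| = q ≥ p.
Write w = xyz as guaranteed by the lemma, with |xy| ≤ p and |y| > 0.
Then y = 0^k for some k with 1 ≤ k ≤ p.
Since 1 ≤ k ≤ p, |xz| = q-k. Pump with i = q+1: |xy^{q+1}z| = (q-k)+(q+1)k = q+qk = q(1+k), which is composite (both factors ≥ 2). So xy^{q+1}z = 0^{q(1+k)} ∉ L.
This contradicts the pumping lemma, so L is not regular.

0^{q(1+k)}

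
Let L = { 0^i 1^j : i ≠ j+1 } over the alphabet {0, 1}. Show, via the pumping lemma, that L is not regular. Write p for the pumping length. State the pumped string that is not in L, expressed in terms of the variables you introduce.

0^{p+p!} 1^{p+p!-1}

Assume L is regular; let p be its pumping constant.
Choose w = 0^p 1^{p+p!-1}. Since p ≠ (p+p!-1)+1 = p+p!, w ∈ L; and |w| ≥ p.
By the pumping lemma, w = xyz with |xy| ≤ p and y is nonempty.
Since the first p symbols of w are all 0's and |xy| ≤ p, y lies entirely in the leading 0-block: y = 0^k for some k with 1 ≤ k ≤ p.
Since 1 ≤ k ≤ p, k divides p!; set t = 1 + p!/k. Then xy^t z has p + (p!/k)·k = p + p! copies of 0. Now the 0-count is p+p! and (1-count)+1 = (p+p!-1)+1 = p+p!, so i ≠ j+1 fails. So xy^t z = 0^{p+p!} 1^{p+p!-1} ∉ L.
This is a contradiction; hence L is not regular.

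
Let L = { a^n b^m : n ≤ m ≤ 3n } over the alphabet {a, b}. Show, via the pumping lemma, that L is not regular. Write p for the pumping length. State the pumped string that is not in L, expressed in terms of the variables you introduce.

Toward a contradiction, assume L is regular with pumping length p.
Take w = a^p b^p ∈ L (since p ≤ p ≤ 3p), with |w| = 2p ≥ p.
Write w = xyz as guaranteed by the lemma, with |xy| ≤ p and y is nonempty.
Because |xy| ≤ p and w begins with p copies of a, we have y = a^k with 1 ≤ k ≤ p.
Pump with i = 2: xy^2z = a^{p+k} b^p. Now n = p+k > p = m, so the condition n ≤ m fails. Thus xy^2z ∉ L.
This contradicts the pumping lemma, so L is not regular.

a^{p+k} b^p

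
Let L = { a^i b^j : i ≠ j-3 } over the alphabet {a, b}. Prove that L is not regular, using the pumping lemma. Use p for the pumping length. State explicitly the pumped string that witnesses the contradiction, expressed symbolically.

a^{p+p!} b^{p+p!+3}

Suppose for contradiction that L is regular, and let p be the pumping length.
Choose w = a^p b^{p+p!+3}. Since p ≠ (p+p!+3)-3 = p+p!, w ∈ L; and |w| ≥ p.
Write w = xyz as guaranteed by the lemma, with |xy| ≤ p and |y| ≥ 1.
Since the first p symbols of w are all a's and |xy| ≤ p, y lies entirely in the leading a-block: y = a^k for some k with 1 ≤ k ≤ p.
Since 1 ≤ k ≤ p, k divides p!; set t = 1 + p!/k. Then xy^t z has p + (p!/k)·k = p + p! copies of a. Now the a-count is p+p! and (b-count)-3 = (p+p!+3)-3 = p+p!, so i ≠ j-3 fails. So xy^t z = a^{p+p!} b^{p+p!+3} ∉ L.
This contradicts the pumping lemma, so L is not regular.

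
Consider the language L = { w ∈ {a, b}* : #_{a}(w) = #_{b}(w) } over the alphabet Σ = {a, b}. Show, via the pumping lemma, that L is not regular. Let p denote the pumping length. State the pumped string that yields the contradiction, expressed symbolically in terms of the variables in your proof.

Assume L is regular; let p be its pumping constant.
Choose w = a^p b^p ∈ L with |w| = 2p ≥ p.
By the pumping lemma, w = xyz with |xy| ≤ p and |y| > 0.
Because |xy| ≤ p and w begins with p copies of a, we have y = a^k with 1 ≤ k ≤ p.
Pump with i = 2: xy^2z = a^{p+k} b^p has p+k occurrences of a but only p of b. Since k ≥ 1 the counts differ, so xy^2z ∉ L.
Contradiction. Therefore L is not regular.

a^{p+k} b^p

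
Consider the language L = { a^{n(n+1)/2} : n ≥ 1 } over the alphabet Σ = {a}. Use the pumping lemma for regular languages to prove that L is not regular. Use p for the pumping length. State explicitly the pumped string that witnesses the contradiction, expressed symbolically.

a^{p(p+1)/2+k}

Suppose for contradiction that L is regular, and let p be the pumping length.
Take w = a^{p(p+1)/2} ∈ L with |w| = p(p+1)/2 ≥ p.
The pumping lemma gives a decomposition w = xyz where |xy| ≤ p and |y| ≥ 1.
Then y = a^k for some k with 1 ≤ k ≤ p.
Pump with i = 2: xy^2z = a^{p(p+1)/2+k}. Since 1 ≤ k ≤ p, p(p+1)/2 < p(p+1)/2+k ≤ p(p+1)/2+p < (p+1)(p+2)/2, so p(p+1)/2+k is strictly between consecutive triangular numbers. So xy^2z ∉ L.
This is a contradiction; hence L is not regular.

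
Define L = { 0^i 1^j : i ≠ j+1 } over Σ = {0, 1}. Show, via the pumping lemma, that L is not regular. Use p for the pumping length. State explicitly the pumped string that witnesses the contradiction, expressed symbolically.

Assume L is regular; let p be its pumping constant.
Choose w = 0^p 1^{p+p!-1}. Since p ≠ (p+p!-1)+1 = p+p!, w ∈ L; and |w| ≥ p.
The pumping lemma gives a decomposition w = xyz where |xy| ≤ p and |y| > 0.
Because |xy| ≤ p and w begins with p copies of 0, we have y = 0^k with 1 ≤ k ≤ p.
Since 1 ≤ k ≤ p, k divides p!; set t = 1 + p!/k. Then xy^t z has p + (p!/k)·k = p + p! copies of 0. Now the 0-count is p+p! and (1-count)+1 = (p+p!-1)+1 = p+p!, so i ≠ j+1 fails. So xy^t z = 0^{p+p!} 1^{p+p!-1} ∉ L.
This contradicts the pumping lemma, so L is not regular.

0^{p+p!} 1^{p+p!-1}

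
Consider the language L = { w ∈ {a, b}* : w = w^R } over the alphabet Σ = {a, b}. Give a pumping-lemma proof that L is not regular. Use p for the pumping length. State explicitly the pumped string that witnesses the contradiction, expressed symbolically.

Toward a contradiction, assume L is regular with pumping length p.
Take w = a^p b a^p, a palindrome of length 2p+1 ≥ p.
The pumping lemma gives a decomposition w = xyz where |xy| ≤ p and y is nonempty.
Since the first p symbols of w are all a's and |xy| ≤ p, y lies entirely in the leading a-block: y = a^k for some k with 1 ≤ k ≤ p.
Pump with i = 2: xy^2z = a^{p+k} b a^p. Its reverse is a^p b a^{p+k}, which differs from xy^2z since k ≥ 1. So xy^2z is not a palindrome and xy^2z ∉ L.
This is a contradiction; hence L is not regular.

a^{p+k} b a^p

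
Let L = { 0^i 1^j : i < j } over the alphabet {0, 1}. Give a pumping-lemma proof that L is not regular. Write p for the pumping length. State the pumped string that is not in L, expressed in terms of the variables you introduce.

0^{p+k} 1^{p+1}

Suppose for contradiction that L is regular, and let p be the pumping length.
Choose w = 0^p 1^{p+1} ∈ L, with |w| = 2p+1 ≥ p.
The pumping lemma gives a decomposition w = xyz where |xy| ≤ p and |y| > 0.
Because |xy| ≤ p and w begins with p copies of 0, we have y = 0^k with 1 ≤ k ≤ p.
Consider xy^2z = 0^{p+k} 1^{p+1}. Since k ≥ 1, the 0-count p+k is at least p+1, so i < j fails; thus xy^2z ∉ L.
Contradiction. Therefore L is not regular.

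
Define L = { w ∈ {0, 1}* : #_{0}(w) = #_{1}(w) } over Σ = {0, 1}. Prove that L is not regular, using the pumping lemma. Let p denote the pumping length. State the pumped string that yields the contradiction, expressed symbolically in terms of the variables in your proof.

Toward a contradiction, assume L is regular with pumping length p.
Choose w = 0^p 1^p ∈ L with |w| = 2p ≥ p.
The pumping lemma gives a decomposition w = xyz where |xy| ≤ p and |y| ≥ 1.
The first p characters of w are 0's, so xy (and hence y) consists only of 0's. Write y = 0^k, 1 ≤ k ≤ p.
Pump with i = 2: xy^2z = 0^{p+k} 1^p has p+k occurrences of 0 but only p of 1. Since k ≥ 1 the counts differ, so xy^2z ∉ L.
Contradiction. Therefore L is not regular.

0^{p+k} 1^p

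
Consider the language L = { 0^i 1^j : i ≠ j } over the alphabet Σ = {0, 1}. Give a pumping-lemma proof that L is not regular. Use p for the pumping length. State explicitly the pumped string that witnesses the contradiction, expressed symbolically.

Suppose for contradiction that L is regular, and let p be the pumping length.
Choose w = 0^p 1^{p+p!}. Since p ≠ p+p!, w ∈ L; and |w| ≥ p.
By the pumping lemma, w = xyz with |xy| ≤ p and y is nonempty.
The first p characters of w are 0's, so xy (and hence y) consists only of 0's. Write y = 0^k, 1 ≤ k ≤ p.
Since 1 ≤ k ≤ p, k divides p!; set t = 1 + p!/k. Then xy^t z has p + (p!/k)·k = p + p! copies of 0. Now the 0-count equals the 1-count, so i ≠ j fails. So xy^t z = 0^{p+p!} 1^{p+p!} ∉ L.
This contradicts the pumping lemma, so L is not regular.

0^{p+p!} 1^{p+p!}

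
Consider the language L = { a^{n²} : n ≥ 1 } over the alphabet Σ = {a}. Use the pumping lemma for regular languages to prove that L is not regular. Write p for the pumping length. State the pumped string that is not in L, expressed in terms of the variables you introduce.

a^{p²+k}

Toward a contradiction, assume L is regular with pumping length p.
Take w = a^{p²} ∈ L with |w| = p² ≥ p.
The pumping lemma gives a decomposition w = xyz where |xy| ≤ p and y is nonempty.
Then y = a^k for some k with 1 ≤ k ≤ p.
Pump with i = 2: xy^2z = a^{p²+k}. Since 1 ≤ k ≤ p, p² < p²+k ≤ p²+p < (p+1)², so p²+k lies strictly between consecutive squares and is not a perfect square. So xy^2z ∉ L.
This is a contradiction; hence L is not regular.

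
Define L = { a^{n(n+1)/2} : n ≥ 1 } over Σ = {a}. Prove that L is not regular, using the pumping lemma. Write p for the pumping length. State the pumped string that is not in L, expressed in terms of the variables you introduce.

Assume L is regular. Let p be the pumping length given by the pumping lemma.
Take w = a^{p(p+1)/2} ∈ L with |w| = p(p+1)/2 ≥ p.
Write w = xyz as guaranteed by the lemma, with |xy| ≤ p and y is nonempty.
Then y = a^k for some k with 1 ≤ k ≤ p.
Pump with i = 2: xy^2z = a^{p(p+1)/2+k}. Since 1 ≤ k ≤ p, p(p+1)/2 < p(p+1)/2+k ≤ p(p+1)/2+p < (p+1)(p+2)/2, so p(p+1)/2+k is strictly between consecutive triangular numbers. So xy^2z ∉ L.
This contradicts the pumping lemma, so L is not regular.

a^{p(p+1)/2+k}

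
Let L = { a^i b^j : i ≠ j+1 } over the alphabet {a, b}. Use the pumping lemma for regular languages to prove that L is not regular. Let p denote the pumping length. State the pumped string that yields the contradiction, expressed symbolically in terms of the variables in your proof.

Toward a contradiction, assume L is regular with pumping length p.
Choose w = a^p b^{p+p!-1}. Since p ≠ (p+p!-1)+1 = p+p!, w ∈ L; and |w| ≥ p.
The pumping lemma gives a decomposition w = xyz where |xy| ≤ p and |y| ≥ 1.
The first p characters of w are a's, so xy (and hence y) consists only of a's. Write y = a^k, 1 ≤ k ≤ p.
Since 1 ≤ k ≤ p, k divides p!; set t = 1 + p!/k. Then xy^t z has p + (p!/k)·k = p + p! copies of a. Now the a-count is p+p! and (b-count)+1 = (p+p!-1)+1 = p+p!, so i ≠ j+1 fails. So xy^t z = a^{p+p!} b^{p+p!-1} ∉ L.
Contradiction. Therefore L is not regular.

a^{p+p!} b^{p+p!-1}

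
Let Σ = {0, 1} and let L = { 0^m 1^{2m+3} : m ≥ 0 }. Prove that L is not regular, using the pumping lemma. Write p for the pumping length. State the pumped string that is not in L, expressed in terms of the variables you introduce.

0^{p+k} 1^{2p+3}

Toward a contradiction, assume L is regular with pumping length p.
Let w = 0^p 1^{2p+3} ∈ L; note |w| = 3p+3 ≥ p.
Write w = xyz as guaranteed by the lemma, with |xy| ≤ p and |y| > 0.
Since the first p symbols of w are all 0's and |xy| ≤ p, y lies entirely in the leading 0-block: y = 0^k for some k with 1 ≤ k ≤ p.
Pump with i = 2: xy^2z = 0^{p+k} 1^{2p+3}. For this to lie in L we would need 2p+3 = 2(p+k)+3, which forces k = 0. But k ≥ 1, so xy^2z ∉ L.
This is a contradiction; hence L is not regular.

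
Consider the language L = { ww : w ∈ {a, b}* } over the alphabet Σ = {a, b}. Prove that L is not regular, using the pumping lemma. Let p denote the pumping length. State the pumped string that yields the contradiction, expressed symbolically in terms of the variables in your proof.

Suppose for contradiction that L is regular, and let p be the pumping length.
Take w = a^p b^p a^p b^p = uu where u = a^pb^p; then w ∈ L and |w| = 4p ≥ p.
By the pumping lemma, w = xyz with |xy| ≤ p and |y| ≥ 1.
Since the first p symbols of w are all a's and |xy| ≤ p, y lies entirely in the leading a-block: y = a^k for some k with 1 ≤ k ≤ p.
Pump with i = 2: xy^2z = a^{p+k} b^p a^p b^p, of length 4p+k. Suppose this equals vv. The string starts with a and ends with b, so v does too; thus the boundary between the two copies of v is a b→a transition. There is exactly one such transition, at position 2p+k, so |v| = 2p+k and |vv| = 4p+2k ≠ 4p+k since k ≥ 1. So xy^2z ∉ L.
Contradiction. Therefore L is not regular.

a^{p+k} b^p a^p b^p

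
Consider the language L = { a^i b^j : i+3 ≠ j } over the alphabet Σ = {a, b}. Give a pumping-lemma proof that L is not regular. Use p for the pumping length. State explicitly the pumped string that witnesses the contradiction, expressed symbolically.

a^{p+p!} b^{p+p!+3}

Suppose for contradiction that L is regular, and let p be the pumping length.
Choose w = a^p b^{p+p!+3}. Since p ≠ (p+p!+3)-3 = p+p!, w ∈ L; and |w| ≥ p.
The pumping lemma gives a decomposition w = xyz where |xy| ≤ p and |y| > 0.
The first p characters of w are a's, so xy (and hence y) consists only of a's. Write y = a^k, 1 ≤ k ≤ p.
Since 1 ≤ k ≤ p, k divides p!; set t = 1 + p!/k. Then xy^t z has p + (p!/k)·k = p + p! copies of a. Now the a-count is p+p! and (b-count)-3 = (p+p!+3)-3 = p+p!, so i+3 ≠ j fails. So xy^t z = a^{p+p!} b^{p+p!+3} ∉ L.
This contradicts the pumping lemma, so L is not regular.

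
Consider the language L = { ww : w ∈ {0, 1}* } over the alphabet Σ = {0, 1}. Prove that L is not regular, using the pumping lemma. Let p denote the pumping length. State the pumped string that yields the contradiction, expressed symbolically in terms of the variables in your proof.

0^{p+k} 1^p 0^p 1^p

Suppose for contradiction that L is regular, and let p be the pumping length.
Take w = 0^p 1^p 0^p 1^p = uu where u = 0^p1^p; then w ∈ L and |w| = 4p ≥ p.
Write w = xyz as guaranteed by the lemma, with |xy| ≤ p and y is nonempty.
The first p characters of w are 0's, so xy (and hence y) consists only of 0's. Write y = 0^k, 1 ≤ k ≤ p.
Pump with i = 2: xy^2z = 0^{p+k} 1^p 0^p 1^p, of length 4p+k. Suppose this equals vv. The string starts with 0 and ends with 1, so v does too; thus the boundary between the two copies of v is a 1→0 transition. There is exactly one such transition, at position 2p+k, so |v| = 2p+k and |vv| = 4p+2k ≠ 4p+k since k ≥ 1. So xy^2z ∉ L.
Contradiction. Therefore L is not regular.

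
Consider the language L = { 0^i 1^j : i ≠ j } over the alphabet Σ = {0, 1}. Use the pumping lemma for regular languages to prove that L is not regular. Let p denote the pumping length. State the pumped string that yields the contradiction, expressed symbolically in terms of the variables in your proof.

0^{p+p!} 1^{p+p!}

Suppose for contradiction that L is regular, and let p be the pumping length.
Choose w = 0^p 1^{p+p!}. Since p ≠ p+p!, w ∈ L; and |w| ≥ p.
Write w = xyz as guaranteed by the lemma, with |xy| ≤ p and |y| > 0.
The first p characters of w are 0's, so xy (and hence y) consists only of 0's. Write y = 0^k, 1 ≤ k ≤ p.
Since 1 ≤ k ≤ p, k divides p!; set t = 1 + p!/k. Then xy^t z has p + (p!/k)·k = p + p! copies of 0. Now the 0-count equals the 1-count, so i ≠ j fails. So xy^t z = 0^{p+p!} 1^{p+p!} ∉ L.
This is a contradiction; hence L is not regular.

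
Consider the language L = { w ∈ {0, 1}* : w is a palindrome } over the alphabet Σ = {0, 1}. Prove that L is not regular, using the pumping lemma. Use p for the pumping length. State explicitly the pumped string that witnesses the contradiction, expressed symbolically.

Assume L is regular; let p be its pumping constant.
Take w = 0^p 1 0^p, a palindrome of length 2p+1 ≥ p.
Write w = xyz as guaranteed by the lemma, with |xy| ≤ p and |y| > 0.
Since the first p symbols of w are all 0's and |xy| ≤ p, y lies entirely in the leading 0-block: y = 0^k for some k with 1 ≤ k ≤ p.
Pump with i = 2: xy^2z = 0^{p+k} 1 0^p. Its reverse is 0^p 1 0^{p+k}, which differs from xy^2z since k ≥ 1. So xy^2z is not a palindrome and xy^2z ∉ L.
Contradiction. Therefore L is not regular.

0^{p+k} 1 0^p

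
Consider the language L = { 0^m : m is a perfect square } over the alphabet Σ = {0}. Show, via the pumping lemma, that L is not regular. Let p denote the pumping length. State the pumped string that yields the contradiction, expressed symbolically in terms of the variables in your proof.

0^{p²+k}

Toward a contradiction, assume L is regular with pumping length p.
Take w = 0^{p²} ∈ L with |w| = p² ≥ p.
By the pumping lemma, w = xyz with |xy| ≤ p and |y| ≥ 1.
Then y = 0^k for some k with 1 ≤ k ≤ p.
Pump with i = 2: xy^2z = 0^{p²+k}. Since 1 ≤ k ≤ p, p² < p²+k ≤ p²+p < (p+1)², so p²+k lies strictly between consecutive squares and is not a perfect square. So xy^2z ∉ L.
This is a contradiction; hence L is not regular.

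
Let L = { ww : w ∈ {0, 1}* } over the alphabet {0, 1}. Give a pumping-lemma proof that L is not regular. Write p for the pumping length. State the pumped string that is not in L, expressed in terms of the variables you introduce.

Assume L is regular. Let p be the pumping length given by the pumping lemma.
Take w = 0^p 1^p 0^p 1^p = uu where u = 0^p1^p; then w ∈ L and |w| = 4p ≥ p.
Write w = xyz as guaranteed by the lemma, with |xy| ≤ p and |y| ≥ 1.
The first p characters of w are 0's, so xy (and hence y) consists only of 0's. Write y = 0^k, 1 ≤ k ≤ p.
Pump with i = 2: xy^2z = 0^{p+k} 1^p 0^p 1^p, of length 4p+k. Suppose this equals vv. The string starts with 0 and ends with 1, so v does too; thus the boundary between the two copies of v is a 1→0 transition. There is exactly one such transition, at position 2p+k, so |v| = 2p+k and |vv| = 4p+2k ≠ 4p+k since k ≥ 1. So xy^2z ∉ L.
This contradicts the pumping lemma, so L is not regular.

0^{p+k} 1^p 0^p 1^p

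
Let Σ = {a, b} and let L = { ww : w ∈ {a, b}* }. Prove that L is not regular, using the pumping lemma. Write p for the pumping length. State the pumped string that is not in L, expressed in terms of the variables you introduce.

Assume L is regular. Let p be the pumping length given by the pumping lemma.
Take w = a^p b^p a^p b^p = uu where u = a^pb^p; then w ∈ L and |w| = 4p ≥ p.
Write w = xyz as guaranteed by the lemma, with |xy| ≤ p and |y| > 0.
Because |xy| ≤ p and w begins with p copies of a, we have y = a^k with 1 ≤ k ≤ p.
Pump with i = 2: xy^2z = a^{p+k} b^p a^p b^p, of length 4p+k. Suppose this equals vv. The string starts with a and ends with b, so v does too; thus the boundary between the two copies of v is a b→a transition. There is exactly one such transition, at position 2p+k, so |v| = 2p+k and |vv| = 4p+2k ≠ 4p+k since k ≥ 1. So xy^2z ∉ L.
Contradiction. Therefore L is not regular.

a^{p+k} b^p a^p b^p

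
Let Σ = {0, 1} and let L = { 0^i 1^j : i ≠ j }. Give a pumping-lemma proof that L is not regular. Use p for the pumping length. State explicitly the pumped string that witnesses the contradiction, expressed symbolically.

Assume L is regular; let p be its pumping constant.
Choose w = 0^p 1^{p+p!}. Since p ≠ p+p!, w ∈ L; and |w| ≥ p.
Write w = xyz as guaranteed by the lemma, with |xy| ≤ p and |y| > 0.
Since the first p symbols of w are all 0's and |xy| ≤ p, y lies entirely in the leading 0-block: y = 0^k for some k with 1 ≤ k ≤ p.
Since 1 ≤ k ≤ p, k divides p!; set t = 1 + p!/k. Then xy^t z has p + (p!/k)·k = p + p! copies of 0. Now the 0-count equals the 1-count, so i ≠ j fails. So xy^t z = 0^{p+p!} 1^{p+p!} ∉ L.
Contradiction. Therefore L is not regular.

0^{p+p!} 1^{p+p!}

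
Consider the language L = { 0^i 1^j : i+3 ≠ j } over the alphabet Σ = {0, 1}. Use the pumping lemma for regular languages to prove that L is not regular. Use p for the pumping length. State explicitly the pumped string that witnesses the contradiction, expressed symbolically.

0^{p+p!} 1^{p+p!+3}

Toward a contradiction, assume L is regular with pumping length p.
Choose w = 0^p 1^{p+p!+3}. Since p ≠ (p+p!+3)-3 = p+p!, w ∈ L; and |w| ≥ p.
By the pumping lemma, w = xyz with |xy| ≤ p and y is nonempty.
Because |xy| ≤ p and w begins with p copies of 0, we have y = 0^k with 1 ≤ k ≤ p.
Since 1 ≤ k ≤ p, k divides p!; set t = 1 + p!/k. Then xy^t z has p + (p!/k)·k = p + p! copies of 0. Now the 0-count is p+p! and (1-count)-3 = (p+p!+3)-3 = p+p!, so i+3 ≠ j fails. So xy^t z = 0^{p+p!} 1^{p+p!+3} ∉ L.
This contradicts the pumping lemma, so L is not regular.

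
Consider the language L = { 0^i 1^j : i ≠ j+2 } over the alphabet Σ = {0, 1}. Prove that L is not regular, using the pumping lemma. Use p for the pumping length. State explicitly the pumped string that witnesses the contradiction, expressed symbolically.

Assume L is regular. Let p be the pumping length given by the pumping lemma.
Choose w = 0^p 1^{p+p!-2}. Since p ≠ (p+p!-2)+2 = p+p!, w ∈ L; and |w| ≥ p.
The pumping lemma gives a decomposition w = xyz where |xy| ≤ p and |y| ≥ 1.
The first p characters of w are 0's, so xy (and hence y) consists only of 0's. Write y = 0^k, 1 ≤ k ≤ p.
Since 1 ≤ k ≤ p, k divides p!; set t = 1 + p!/k. Then xy^t z has p + (p!/k)·k = p + p! copies of 0. Now the 0-count is p+p! and (1-count)+2 = (p+p!-2)+2 = p+p!, so i ≠ j+2 fails. So xy^t z = 0^{p+p!} 1^{p+p!-2} ∉ L.
Contradiction. Therefore L is not regular.

0^{p+p!} 1^{p+p!-2}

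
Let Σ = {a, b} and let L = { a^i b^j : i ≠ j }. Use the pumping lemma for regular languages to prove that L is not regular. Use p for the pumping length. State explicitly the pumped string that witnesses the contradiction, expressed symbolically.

a^{p+p!} b^{p+p!}

Assume L is regular; let p be its pumping constant.
Choose w = a^p b^{p+p!}. Since p ≠ p+p!, w ∈ L; and |w| ≥ p.
The pumping lemma gives a decomposition w = xyz where |xy| ≤ p and y is nonempty.
Because |xy| ≤ p and w begins with p copies of a, we have y = a^k with 1 ≤ k ≤ p.
Since 1 ≤ k ≤ p, k divides p!; set t = 1 + p!/k. Then xy^t z has p + (p!/k)·k = p + p! copies of a. Now the a-count equals the b-count, so i ≠ j fails. So xy^t z = a^{p+p!} b^{p+p!} ∉ L.
This is a contradiction; hence L is not regular.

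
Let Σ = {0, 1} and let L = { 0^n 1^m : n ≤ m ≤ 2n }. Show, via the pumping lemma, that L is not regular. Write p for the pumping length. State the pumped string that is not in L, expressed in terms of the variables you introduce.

0^{p+k} 1^p

Assume L is regular; let p be its pumping constant.
Take w = 0^p 1^p ∈ L (since p ≤ p ≤ 2p), with |w| = 2p ≥ p.
By the pumping lemma, w = xyz with |xy| ≤ p and |y| ≥ 1.
Because |xy| ≤ p and w begins with p copies of 0, we have y = 0^k with 1 ≤ k ≤ p.
Pump with i = 2: xy^2z = 0^{p+k} 1^p. Now n = p+k > p = m, so the condition n ≤ m fails. Thus xy^2z ∉ L.
Contradiction. Therefore L is not regular.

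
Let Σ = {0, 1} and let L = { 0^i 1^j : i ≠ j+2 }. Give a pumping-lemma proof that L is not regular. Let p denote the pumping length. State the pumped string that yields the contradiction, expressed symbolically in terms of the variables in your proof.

Toward a contradiction, assume L is regular with pumping length p.
Choose w = 0^p 1^{p+p!-2}. Since p ≠ (p+p!-2)+2 = p+p!, w ∈ L; and |w| ≥ p.
By the pumping lemma, w = xyz with |xy| ≤ p and y is nonempty.
Since the first p symbols of w are all 0's and |xy| ≤ p, y lies entirely in the leading 0-block: y = 0^k for some k with 1 ≤ k ≤ p.
Since 1 ≤ k ≤ p, k divides p!; set t = 1 + p!/k. Then xy^t z has p + (p!/k)·k = p + p! copies of 0. Now the 0-count is p+p! and (1-count)+2 = (p+p!-2)+2 = p+p!, so i ≠ j+2 fails. So xy^t z = 0^{p+p!} 1^{p+p!-2} ∉ L.
This contradicts the pumping lemma, so L is not regular.

0^{p+p!} 1^{p+p!-2}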